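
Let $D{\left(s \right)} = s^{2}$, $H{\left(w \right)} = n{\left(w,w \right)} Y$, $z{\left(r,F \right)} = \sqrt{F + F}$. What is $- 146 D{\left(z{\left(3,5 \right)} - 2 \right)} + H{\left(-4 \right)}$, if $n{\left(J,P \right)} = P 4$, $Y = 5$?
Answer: $-2124 + 584 \sqrt{10} \approx -277.23$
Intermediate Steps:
$n{\left(J,P \right)} = 4 P$
$z{\left(r,F \right)} = \sqrt{2} \sqrt{F}$ ($z{\left(r,F \right)} = \sqrt{2 F} = \sqrt{2} \sqrt{F}$)
$H{\left(w \right)} = 20 w$ ($H{\left(w \right)} = 4 w 5 = 20 w$)
$- 146 D{\left(z{\left(3,5 \right)} - 2 \right)} + H{\left(-4 \right)} = - 146 \left(\sqrt{2} \sqrt{5} - 2\right)^{2} + 20 \left(-4\right) = - 146 \left(\sqrt{10} - 2\right)^{2} - 80 = - 146 \left(-2 + \sqrt{10}\right)^{2} - 80 = -80 - 146 \left(-2 + \sqrt{10}\right)^{2}$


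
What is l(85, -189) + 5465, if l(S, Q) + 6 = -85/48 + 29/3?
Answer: 262411/48 ≈ 5466.9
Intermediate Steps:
l(S, Q) = 91/48 (l(S, Q) = -6 + (-85/48 + 29/3) = -6 + 379/48 = 91/48)
l(85, -189) + 5465 = 91/48 + 5465 = 262411/48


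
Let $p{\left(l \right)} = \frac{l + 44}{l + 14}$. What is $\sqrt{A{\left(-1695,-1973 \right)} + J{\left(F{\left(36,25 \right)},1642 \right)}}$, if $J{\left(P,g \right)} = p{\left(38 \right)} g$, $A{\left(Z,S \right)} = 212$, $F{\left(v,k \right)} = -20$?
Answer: $\frac{\sqrt{473421}}{13} \approx 52.927$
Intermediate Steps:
$p{\left(l \right)} = \frac{44 + l}{14 + l}$
$J{\left(P,g \right)} = \frac{41 g}{26}$ ($J{\left(P,g \right)} = \frac{44 + 38}{14 + 38} g = \frac{1}{52} \cdot 82 g = \frac{41 g}{26}$)
$\sqrt{A{\left(-1695,-1973 \right)} + J{\left(F{\left(36,25 \right)},1642 \right)}} = \sqrt{212 + \frac{41}{26} \cdot 1642} = \sqrt{212 + \frac{33661}{13}} = \sqrt{\frac{36417}{13}} = \frac{\sqrt{473421}}{13}$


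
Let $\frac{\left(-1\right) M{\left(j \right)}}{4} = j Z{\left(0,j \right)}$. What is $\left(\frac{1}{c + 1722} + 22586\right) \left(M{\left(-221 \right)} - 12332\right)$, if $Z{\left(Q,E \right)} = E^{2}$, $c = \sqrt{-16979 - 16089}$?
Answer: $\frac{26098567960789119}{26771} - \frac{5395389 i \sqrt{8267}}{187397} \approx 9.7488 \cdot 10^{11} - 2617.8 i$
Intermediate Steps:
$c = 2 i \sqrt{8267}$ ($c = \sqrt{-33068} = 2 i \sqrt{8267} \approx 181.85 i$)
$M{\left(j \right)} = - 4 j^{3}$ ($M{\left(j \right)} = - 4 j j^{2} = - 4 j^{3}$)
$\left(\frac{1}{c + 1722} + 22586\right) \left(M{\left(-221 \right)} - 12332\right) = \left(\frac{1}{2 i \sqrt{8267} + 1722} + 22586\right) \left(- 4 \left(-221\right)^{3} - 12332\right) = \left(\frac{1}{1722 + 2 i \sqrt{8267}} + 22586\right) \left(\left(-4\right) \left(-10793861\right) - 12332\right) = \left(22586 + \frac{1}{1722 + 2 i \sqrt{8267}}\right) \left(43175444 - 12332\right) = \left(22586 + \frac{1}{1722 + 2 i \sqrt{8267}}\right) 43163112 = 974882047632 + \frac{43163112}{1722 + 2 i \sqrt{8267}}$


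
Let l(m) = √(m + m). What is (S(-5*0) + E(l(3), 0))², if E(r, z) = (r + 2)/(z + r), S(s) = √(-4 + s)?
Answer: (6 + 2*√6 + 12*I)²/36 ≈ -0.70034 + 7.266*I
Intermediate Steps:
l(m) = √2*√m (l(m) = √(2*m) = √2*√m)
E(r, z) = (2 + r)/(r + z)
(S(-5*0) + E(l(3), 0))² = (√(-4 - 5*0) + (2 + √2*√3)/(√2*√3 + 0))² = (√(-4 + 0) + (2 + √6)/(√6 + 0))² = (√(-4) + (2 + √6)/(√6))² = (2*I + (√6/6)*(2 + √6))² = (2*I + √6*(2 + √6)/6)²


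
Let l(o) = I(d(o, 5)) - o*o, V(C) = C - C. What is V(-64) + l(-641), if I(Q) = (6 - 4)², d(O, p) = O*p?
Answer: -410877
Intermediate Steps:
I(Q) = 4 (I(Q) = 2² = 4)
V(C) = 0
l(o) = 4 - o² (l(o) = 4 - o*o = 4 - o²)
V(-64) + l(-641) = 0 + (4 - 1*(-641)²) = 0 + (4 - 1*410881) = 0 + (4 - 410881) = 0 - 410877 = -410877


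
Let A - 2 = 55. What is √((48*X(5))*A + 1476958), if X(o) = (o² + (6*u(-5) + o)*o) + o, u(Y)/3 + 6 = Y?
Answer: I*√1081202 ≈ 1039.8*I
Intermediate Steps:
A = 57 (A = 2 + 55 = 57)
u(Y) = -18 + 3*Y
X(o) = o + o² + o*(-198 + o) (X(o) = (o² + (6*(-18 + 3*(-5)) + o)*o) + o = (o² + (6*(-18 - 15) + o)*o) + o = (o² + (6*(-33) + o)*o) + o = (o² + (-198 + o)*o) + o = (o² + o*(-198 + o)) + o = o + o² + o*(-198 + o))
√((48*X(5))*A + 1476958) = √((48*(5*(-197 + 2*5)))*57 + 1476958) = √((48*(5*(-197 + 10)))*57 + 1476958) = √((48*(5*(-187)))*57 + 1476958) = √((48*(-935))*57 + 1476958) = √(-44880*57 + 1476958) = √(-2558160 + 1476958) = √(-1081202) = I*√1081202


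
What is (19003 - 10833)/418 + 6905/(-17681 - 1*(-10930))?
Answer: 1375510/74261 ≈ 18.523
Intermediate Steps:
(19003 - 10833)/418 + 6905/(-17681 - 1*(-10930)) = 8170*(1/418) + 6905/(-17681 + 10930) = 215/11 + 6905/(-6751) = 215/11 + 6905*(-1/6751) = 215/11 - 6905/6751 = 1375510/74261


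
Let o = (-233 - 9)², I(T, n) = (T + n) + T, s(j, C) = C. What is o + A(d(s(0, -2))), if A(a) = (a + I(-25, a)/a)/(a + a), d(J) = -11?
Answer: 7086274/121 ≈ 58564.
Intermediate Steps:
I(T, n) = n + 2*T
o = 58564 (o = (-242)² = 58564)
A(a) = (a + (-50 + a)/a)/(2*a) (A(a) = (a + (a + 2*(-25))/a)/(a + a) = (a + (a - 50)/a)/((2*a)) = (a + (-50 + a)/a)*(1/(2*a)) = (a + (-50 + a)/a)/(2*a))
o + A(d(s(0, -2))) = 58564 + (½)*(-50 - 11 + (-11)²)/(-11)² = 58564 + (½)*(1/121)*(-50 - 11 + 121) = 58564 + (½)*(1/121)*60 = 58564 + 30/121 = 7086274/121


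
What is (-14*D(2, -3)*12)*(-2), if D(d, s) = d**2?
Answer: 1344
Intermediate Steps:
(-14*D(2, -3)*12)*(-2) = (-14*2**2*12)*(-2) = (-14*4*12)*(-2) = -56*12*(-2) = -672*(-2) = 1344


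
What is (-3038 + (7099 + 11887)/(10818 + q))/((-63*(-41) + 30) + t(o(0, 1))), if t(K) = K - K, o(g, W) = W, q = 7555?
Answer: -18599396/16002883 ≈ -1.1623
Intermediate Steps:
t(K) = 0
(-3038 + (7099 + 11887)/(10818 + q))/((-63*(-41) + 30) + t(o(0, 1))) = (-3038 + (7099 + 11887)/(10818 + 7555))/((-63*(-41) + 30) + 0) = (-3038 + 18986/18373)/((2583 + 30) + 0) = (-3038 + 18986*(1/18373))/(2613 + 0) = (-3038 + 18986/18373)/2613 = -55798188/18373*1/2613 = -18599396/16002883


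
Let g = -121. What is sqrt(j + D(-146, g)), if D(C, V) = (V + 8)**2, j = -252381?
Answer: 2*I*sqrt(59903) ≈ 489.5*I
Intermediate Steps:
D(C, V) = (8 + V)**2
sqrt(j + D(-146, g)) = sqrt(-252381 + (8 - 121)**2) = sqrt(-252381 + (-113)**2) = sqrt(-252381 + 12769) = sqrt(-239612) = 2*I*sqrt(59903)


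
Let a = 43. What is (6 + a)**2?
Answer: 2401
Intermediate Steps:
(6 + a)**2 = (6 + 43)**2 = 49**2 = 2401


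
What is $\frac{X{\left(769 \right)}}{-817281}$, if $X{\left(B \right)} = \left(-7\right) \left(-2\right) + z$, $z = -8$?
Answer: $- \frac{2}{272427} \approx -7.3414 \cdot 10^{-6}$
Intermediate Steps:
$X{\left(B \right)} = 6$ ($X{\left(B \right)} = \left(-7\right) \left(-2\right) - 8 = 14 - 8 = 6$)
$\frac{X{\left(769 \right)}}{-817281} = \frac{6}{-817281} = 6 \left(- \frac{1}{817281}\right) = - \frac{2}{272427}$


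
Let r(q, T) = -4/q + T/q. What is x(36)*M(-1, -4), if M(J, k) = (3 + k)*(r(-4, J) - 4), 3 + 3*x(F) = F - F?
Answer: -11/4 ≈ -2.7500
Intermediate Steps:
x(F) = -1 (x(F) = -1 + (F - F)/3 = -1 + (⅓)*0 = -1 + 0 = -1)
M(J, k) = (-3 - J/4)*(3 + k) (M(J, k) = (3 + k)*((-4 + J)/(-4) - 4) = (3 + k)*(-(-4 + J)/4 - 4) = (3 + k)*((1 - J/4) - 4) = (3 + k)*(-3 - J/4) = (-3 - J/4)*(3 + k))
x(36)*M(-1, -4) = -(-9 - 4*(-4) - ¾*(-1) - ¼*(-4)*(-4 - 1)) = -(-9 + 16 + ¾ - ¼*(-4)*(-5)) = -(-9 + 16 + ¾ - 5) = -1*11/4 = -11/4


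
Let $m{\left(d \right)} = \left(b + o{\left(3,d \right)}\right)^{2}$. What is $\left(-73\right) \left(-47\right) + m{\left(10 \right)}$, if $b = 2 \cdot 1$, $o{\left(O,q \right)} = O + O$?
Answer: $3495$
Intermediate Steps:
$o{\left(O,q \right)} = 2 O$
$b = 2$
$m{\left(d \right)} = 64$ ($m{\left(d \right)} = \left(2 + 2 \cdot 3\right)^{2} = \left(2 + 6\right)^{2} = 8^{2} = 64$)
$\left(-73\right) \left(-47\right) + m{\left(10 \right)} = \left(-73\right) \left(-47\right) + 64 = 3431 + 64 = 3495$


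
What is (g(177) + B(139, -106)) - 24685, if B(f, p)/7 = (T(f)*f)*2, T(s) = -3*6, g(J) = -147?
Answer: -59860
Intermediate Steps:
T(s) = -18
B(f, p) = -252*f (B(f, p) = 7*(-18*f*2) = 7*(-36*f) = -252*f)
(g(177) + B(139, -106)) - 24685 = (-147 - 252*139) - 24685 = (-147 - 35028) - 24685 = -35175 - 24685 = -59860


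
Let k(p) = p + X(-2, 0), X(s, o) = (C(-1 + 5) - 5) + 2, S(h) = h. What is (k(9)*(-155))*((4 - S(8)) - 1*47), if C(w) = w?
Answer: 79050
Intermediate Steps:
X(s, o) = 1 (X(s, o) = ((-1 + 5) - 5) + 2 = (4 - 5) + 2 = -1 + 2 = 1)
k(p) = 1 + p (k(p) = p + 1 = 1 + p)
(k(9)*(-155))*((4 - S(8)) - 1*47) = ((1 + 9)*(-155))*((4 - 1*8) - 1*47) = (10*(-155))*((4 - 8) - 47) = -1550*(-4 - 47) = -1550*(-51) = 79050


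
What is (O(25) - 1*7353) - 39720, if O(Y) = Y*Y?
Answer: -46448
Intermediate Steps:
O(Y) = Y**2
(O(25) - 1*7353) - 39720 = (25**2 - 1*7353) - 39720 = (625 - 7353) - 39720 = -6728 - 39720 = -46448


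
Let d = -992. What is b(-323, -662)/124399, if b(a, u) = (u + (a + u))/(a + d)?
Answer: 1647/163584685 ≈ 1.0068e-5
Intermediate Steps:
b(a, u) = (a + 2*u)/(-992 + a) (b(a, u) = (u + (a + u))/(a - 992) = (a + 2*u)/(-992 + a))
b(-323, -662)/124399 = ((-323 + 2*(-662))/(-992 - 323))/124399 = ((-323 - 1324)/(-1315))*(1/124399) = -1/1315*(-1647)*(1/124399) = (1647/1315)*(1/124399) = 1647/163584685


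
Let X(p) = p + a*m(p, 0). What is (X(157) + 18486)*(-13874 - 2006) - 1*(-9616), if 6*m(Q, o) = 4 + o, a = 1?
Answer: -888155432/3 ≈ -2.9605e+8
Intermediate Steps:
m(Q, o) = ⅔ + o/6 (m(Q, o) = (4 + o)/6 = ⅔ + o/6)
X(p) = ⅔ + p (X(p) = p + 1*(⅔ + (⅙)*0) = p + 1*(⅔ + 0) = p + 1*(⅔) = p + ⅔ = ⅔ + p)
(X(157) + 18486)*(-13874 - 2006) - 1*(-9616) = ((⅔ + 157) + 18486)*(-13874 - 2006) - 1*(-9616) = (473/3 + 18486)*(-15880) + 9616 = (55931/3)*(-15880) + 9616 = -888184280/3 + 9616 = -888155432/3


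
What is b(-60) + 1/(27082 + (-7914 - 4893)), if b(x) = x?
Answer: -856499/14275 ≈ -60.000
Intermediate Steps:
b(-60) + 1/(27082 + (-7914 - 4893)) = -60 + 1/(27082 + (-7914 - 4893)) = -60 + 1/(27082 - 12807) = -60 + 1/14275 = -856499/14275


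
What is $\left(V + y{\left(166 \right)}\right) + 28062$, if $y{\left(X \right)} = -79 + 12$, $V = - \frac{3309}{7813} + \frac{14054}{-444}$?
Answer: $\frac{48501299021}{1734486} \approx 27963.0$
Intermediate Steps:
$V = - \frac{55636549}{1734486}$ ($V = \left(-3309\right) \frac{1}{7813} + 14054 \left(- \frac{1}{444}\right) = - \frac{3309}{7813} - \frac{7027}{222} = - \frac{55636549}{1734486} \approx -32.077$)
$y{\left(X \right)} = -67$
$\left(V + y{\left(166 \right)}\right) + 28062 = \left(- \frac{55636549}{1734486} - 67\right) + 28062 = - \frac{171847111}{1734486} + 28062 = \frac{48501299021}{1734486}$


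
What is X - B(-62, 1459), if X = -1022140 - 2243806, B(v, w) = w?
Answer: -3267405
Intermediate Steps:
X = -3265946
X - B(-62, 1459) = -3265946 - 1*1459 = -3265946 - 1459 = -3267405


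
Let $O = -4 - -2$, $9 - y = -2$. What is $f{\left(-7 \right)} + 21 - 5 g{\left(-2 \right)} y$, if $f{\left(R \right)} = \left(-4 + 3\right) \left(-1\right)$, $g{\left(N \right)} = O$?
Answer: $2311$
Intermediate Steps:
$y = 11$ ($y = 9 - -2 = 9 + 2 = 11$)
$O = -2$ ($O = -4 + 2 = -2$)
$g{\left(N \right)} = -2$
$f{\left(R \right)} = 1$ ($f{\left(R \right)} = \left(-1\right) \left(-1\right) = 1$)
$f{\left(-7 \right)} + 21 - 5 g{\left(-2 \right)} y = 1 + 21 \left(-5\right) \left(-2\right) 11 = 1 + 21 \cdot 10 \cdot 11 = 1 + 21 \cdot 110 = 1 + 2310 = 2311$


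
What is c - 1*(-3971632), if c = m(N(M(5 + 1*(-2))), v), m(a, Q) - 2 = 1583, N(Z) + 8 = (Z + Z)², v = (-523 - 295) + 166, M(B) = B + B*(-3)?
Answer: 3973217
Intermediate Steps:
M(B) = -2*B (M(B) = B - 3*B = -2*B)
v = -652 (v = -818 + 166 = -652)
N(Z) = -8 + 4*Z² (N(Z) = -8 + (Z + Z)² = -8 + (2*Z)² = -8 + 4*Z²)
m(a, Q) = 1585 (m(a, Q) = 2 + 1583 = 1585)
c = 1585
c - 1*(-3971632) = 1585 - 1*(-3971632) = 1585 + 3971632 = 3973217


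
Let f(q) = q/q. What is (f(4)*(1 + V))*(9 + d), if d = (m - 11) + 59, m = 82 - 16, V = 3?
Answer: 492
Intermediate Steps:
m = 66
f(q) = 1
d = 114 (d = (66 - 11) + 59 = 55 + 59 = 114)
(f(4)*(1 + V))*(9 + d) = (1*(1 + 3))*(9 + 114) = (1*4)*123 = 4*123 = 492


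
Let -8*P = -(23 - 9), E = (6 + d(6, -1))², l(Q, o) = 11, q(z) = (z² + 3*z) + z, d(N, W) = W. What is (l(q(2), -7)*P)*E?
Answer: 1925/4 ≈ 481.25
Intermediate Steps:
q(z) = z² + 4*z
E = 25 (E = (6 - 1)² = 5² = 25)
P = 7/4 (P = -(-1)*(23 - 9)/8 = -(-1)*14/8 = -⅛*(-14) = 7/4 ≈ 1.7500)
(l(q(2), -7)*P)*E = (11*(7/4))*25 = (77/4)*25 = 1925/4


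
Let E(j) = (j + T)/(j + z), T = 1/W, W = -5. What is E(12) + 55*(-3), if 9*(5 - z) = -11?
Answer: -134769/820 ≈ -164.35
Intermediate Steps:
z = 56/9 (z = 5 - ⅑*(-11) = 5 + 11/9 = 56/9 ≈ 6.2222)
T = -⅕ (T = 1/(-5) = -⅕ ≈ -0.20000)
E(j) = (-⅕ + j)/(56/9 + j) (E(j) = (j - ⅕)/(j + 56/9) = (-⅕ + j)/(56/9 + j))
E(12) + 55*(-3) = 9*(-1 + 5*12)/(5*(56 + 9*12)) + 55*(-3) = 9*(-1 + 60)/(5*(56 + 108)) - 165 = (9/5)*59/164 - 165 = (9/5)*(1/164)*59 - 165 = 531/820 - 165 = -134769/820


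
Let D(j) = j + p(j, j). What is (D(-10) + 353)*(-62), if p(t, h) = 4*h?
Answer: -18786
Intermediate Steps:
D(j) = 5*j (D(j) = j + 4*j = 5*j)
(D(-10) + 353)*(-62) = (5*(-10) + 353)*(-62) = (-50 + 353)*(-62) = 303*(-62) = -18786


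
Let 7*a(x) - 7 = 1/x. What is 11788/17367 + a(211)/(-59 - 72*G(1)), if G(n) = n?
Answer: 322165190/480041247 ≈ 0.67112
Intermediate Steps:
a(x) = 1 + 1/(7*x)
11788/17367 + a(211)/(-59 - 72*G(1)) = 11788/17367 + ((⅐ + 211)/211)/(-59 - 72*1) = 11788*(1/17367) + ((1/211)*(1478/7))/(-59 - 72) = 1684/2481 + (1478/1477)/(-131) = 1684/2481 + (1478/1477)*(-1/131) = 1684/2481 - 1478/193487 = 322165190/480041247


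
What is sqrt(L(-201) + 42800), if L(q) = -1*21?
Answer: sqrt(42779) ≈ 206.83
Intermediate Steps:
L(q) = -21
sqrt(L(-201) + 42800) = sqrt(-21 + 42800) = sqrt(42779)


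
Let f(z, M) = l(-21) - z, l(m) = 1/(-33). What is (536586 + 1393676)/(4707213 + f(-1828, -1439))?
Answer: 31849323/77699176 ≈ 0.40991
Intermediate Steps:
l(m) = -1/33
f(z, M) = -1/33 - z
(536586 + 1393676)/(4707213 + f(-1828, -1439)) = (536586 + 1393676)/(4707213 + (-1/33 - 1*(-1828))) = 1930262/(4707213 + (-1/33 + 1828)) = 1930262/(4707213 + 60323/33) = 1930262/(155398352/33) = 1930262*(33/155398352) = 31849323/77699176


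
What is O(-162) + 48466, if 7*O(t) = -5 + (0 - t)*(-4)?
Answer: 338609/7 ≈ 48373.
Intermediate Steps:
O(t) = -5/7 + 4*t/7 (O(t) = (-5 + (0 - t)*(-4))/7 = (-5 - t*(-4))/7 = (-5 + 4*t)/7 = -5/7 + 4*t/7)
O(-162) + 48466 = (-5/7 + (4/7)*(-162)) + 48466 = (-5/7 - 648/7) + 48466 = -653/7 + 48466 = 338609/7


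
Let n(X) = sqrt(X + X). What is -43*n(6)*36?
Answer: -3096*sqrt(3) ≈ -5362.4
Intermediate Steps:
n(X) = sqrt(2)*sqrt(X) (n(X) = sqrt(2*X) = sqrt(2)*sqrt(X))
-43*n(6)*36 = -43*sqrt(2)*sqrt(6)*36 = -86*sqrt(3)*36 = -3096*sqrt(3)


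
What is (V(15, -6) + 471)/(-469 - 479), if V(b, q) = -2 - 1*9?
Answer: -115/237 ≈ -0.48523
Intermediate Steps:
V(b, q) = -11 (V(b, q) = -2 - 9 = -11)
(V(15, -6) + 471)/(-469 - 479) = (-11 + 471)/(-469 - 479) = 460/(-948) = 460*(-1/948) = -115/237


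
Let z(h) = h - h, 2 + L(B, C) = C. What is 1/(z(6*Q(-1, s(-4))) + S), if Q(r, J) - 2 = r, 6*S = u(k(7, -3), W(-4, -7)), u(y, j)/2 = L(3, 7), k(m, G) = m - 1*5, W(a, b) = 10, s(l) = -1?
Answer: 3/5 ≈ 0.60000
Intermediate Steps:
k(m, G) = -5 + m (k(m, G) = m - 5 = -5 + m)
L(B, C) = -2 + C
u(y, j) = 10 (u(y, j) = 2*(-2 + 7) = 2*5 = 10)
S = 5/3 (S = (1/6)*10 = 5/3 ≈ 1.6667)
Q(r, J) = 2 + r
z(h) = 0
1/(z(6*Q(-1, s(-4))) + S) = 1/(0 + 5/3) = 1/(5/3) = 3/5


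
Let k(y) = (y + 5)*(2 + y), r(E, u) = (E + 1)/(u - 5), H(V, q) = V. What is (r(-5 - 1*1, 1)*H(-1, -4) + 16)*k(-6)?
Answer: 59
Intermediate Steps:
r(E, u) = (1 + E)/(-5 + u)
k(y) = (2 + y)*(5 + y) (k(y) = (5 + y)*(2 + y) = (2 + y)*(5 + y))
(r(-5 - 1*1, 1)*H(-1, -4) + 16)*k(-6) = (((1 + (-5 - 1*1))/(-5 + 1))*(-1) + 16)*(10 + (-6)**2 + 7*(-6)) = (((1 + (-5 - 1))/(-4))*(-1) + 16)*(10 + 36 - 42) = (-(1 - 6)/4*(-1) + 16)*4 = (-1/4*(-5)*(-1) + 16)*4 = ((5/4)*(-1) + 16)*4 = (-5/4 + 16)*4 = (59/4)*4 = 59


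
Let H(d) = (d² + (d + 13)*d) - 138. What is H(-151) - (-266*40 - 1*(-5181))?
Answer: 48960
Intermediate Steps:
H(d) = -138 + d² + d*(13 + d) (H(d) = (d² + (13 + d)*d) - 138 = (d² + d*(13 + d)) - 138 = -138 + d² + d*(13 + d))
H(-151) - (-266*40 - 1*(-5181)) = (-138 + 2*(-151)² + 13*(-151)) - (-266*40 - 1*(-5181)) = (-138 + 2*22801 - 1963) - (-10640 + 5181) = (-138 + 45602 - 1963) - 1*(-5459) = 43501 + 5459 = 48960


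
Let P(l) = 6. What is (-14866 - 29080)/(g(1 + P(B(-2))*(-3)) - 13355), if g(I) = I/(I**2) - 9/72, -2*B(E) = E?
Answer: 5976656/1816305 ≈ 3.2906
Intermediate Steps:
B(E) = -E/2
g(I) = -1/8 + 1/I (g(I) = I/I**2 - 9*1/72 = 1/I - 1/8 = -1/8 + 1/I)
(-14866 - 29080)/(g(1 + P(B(-2))*(-3)) - 13355) = (-14866 - 29080)/((8 - (1 + 6*(-3)))/(8*(1 + 6*(-3))) - 13355) = -43946/((8 - (1 - 18))/(8*(1 - 18)) - 13355) = -43946/((1/8)*(8 - 1*(-17))/(-17) - 13355) = -43946/((1/8)*(-1/17)*(8 + 17) - 13355) = -43946/((1/8)*(-1/17)*25 - 13355) = -43946/(-25/136 - 13355) = -43946/(-1816305/136) = -43946*(-136/1816305) = 5976656/1816305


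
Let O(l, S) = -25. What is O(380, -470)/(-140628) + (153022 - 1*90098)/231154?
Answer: 4427327561/16253362356 ≈ 0.27239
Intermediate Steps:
O(380, -470)/(-140628) + (153022 - 1*90098)/231154 = -25/(-140628) + (153022 - 1*90098)/231154 = -25*(-1/140628) + (153022 - 90098)*(1/231154) = 25/140628 + 62924*(1/231154) = 25/140628 + 31462/115577 = 4427327561/16253362356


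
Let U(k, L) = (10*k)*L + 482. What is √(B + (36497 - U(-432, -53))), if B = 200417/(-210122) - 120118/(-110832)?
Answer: I*√1635033497085160216892958/2911030188 ≈ 439.25*I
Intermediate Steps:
U(k, L) = 482 + 10*L*k (U(k, L) = 10*L*k + 482 = 482 + 10*L*k)
B = 756704363/5822060376 (B = 200417*(-1/210122) - 120118*(-1/110832) = -200417/210122 + 60059/55416 = 756704363/5822060376 ≈ 0.12997)
√(B + (36497 - U(-432, -53))) = √(756704363/5822060376 + (36497 - (482 + 10*(-53)*(-432)))) = √(756704363/5822060376 + (36497 - (482 + 228960))) = √(756704363/5822060376 + (36497 - 1*229442)) = √(756704363/5822060376 + (36497 - 229442)) = √(756704363/5822060376 - 192945) = √(-1123336682542957/5822060376) = I*√1635033497085160216892958/2911030188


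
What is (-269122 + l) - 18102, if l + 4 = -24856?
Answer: -312084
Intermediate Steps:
l = -24860 (l = -4 - 24856 = -24860)
(-269122 + l) - 18102 = (-269122 - 24860) - 18102 = -293982 - 18102 = -312084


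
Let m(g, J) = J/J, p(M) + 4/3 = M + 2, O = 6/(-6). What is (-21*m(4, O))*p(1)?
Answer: -35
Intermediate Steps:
O = -1 (O = 6*(-⅙) = -1)
p(M) = ⅔ + M (p(M) = -4/3 + (M + 2) = -4/3 + (2 + M) = ⅔ + M)
m(g, J) = 1
(-21*m(4, O))*p(1) = (-21*1)*(⅔ + 1) = -21*5/3 = -35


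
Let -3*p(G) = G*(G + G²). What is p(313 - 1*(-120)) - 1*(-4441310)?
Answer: -68046296/3 ≈ -2.2682e+7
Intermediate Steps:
p(G) = -G*(G + G²)/3
p(313 - 1*(-120)) - 1*(-4441310) = (313 - 1*(-120))²*(-1 - (313 - 1*(-120)))/3 - 1*(-4441310) = (313 + 120)²*(-1 - (313 + 120))/3 + 4441310 = (⅓)*433²*(-1 - 1*433) + 4441310 = (⅓)*187489*(-1 - 433) + 4441310 = (⅓)*187489*(-434) + 4441310 = -81370226/3 + 4441310 = -68046296/3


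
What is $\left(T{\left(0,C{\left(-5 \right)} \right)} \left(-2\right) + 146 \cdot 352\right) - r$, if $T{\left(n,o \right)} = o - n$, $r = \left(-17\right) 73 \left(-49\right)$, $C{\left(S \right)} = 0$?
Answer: $-9417$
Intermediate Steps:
$r = 60809$ ($r = \left(-1241\right) \left(-49\right) = 60809$)
$\left(T{\left(0,C{\left(-5 \right)} \right)} \left(-2\right) + 146 \cdot 352\right) - r = \left(\left(0 - 0\right) \left(-2\right) + 146 \cdot 352\right) - 60809 = \left(\left(0 + 0\right) \left(-2\right) + 51392\right) - 60809 = \left(0 \left(-2\right) + 51392\right) - 60809 = \left(0 + 51392\right) - 60809 = 51392 - 60809 = -9417$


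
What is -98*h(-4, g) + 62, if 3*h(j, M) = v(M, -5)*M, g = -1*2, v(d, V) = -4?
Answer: -598/3 ≈ -199.33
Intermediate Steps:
g = -2
h(j, M) = -4*M/3 (h(j, M) = (-4*M)/3 = -4*M/3)
-98*h(-4, g) + 62 = -(-392)*(-2)/3 + 62 = -98*8/3 + 62 = -784/3 + 62 = -598/3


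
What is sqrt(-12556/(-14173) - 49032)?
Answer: 2*I*sqrt(2462268132635)/14173 ≈ 221.43*I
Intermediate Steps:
sqrt(-12556/(-14173) - 49032) = sqrt(-12556*(-1/14173) - 49032) = sqrt(12556/14173 - 49032) = sqrt(-694917980/14173) = 2*I*sqrt(2462268132635)/14173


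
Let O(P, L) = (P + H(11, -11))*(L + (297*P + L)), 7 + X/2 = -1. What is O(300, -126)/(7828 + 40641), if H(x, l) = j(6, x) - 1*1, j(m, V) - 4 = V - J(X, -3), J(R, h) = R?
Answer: 29319840/48469 ≈ 604.92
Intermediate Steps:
X = -16 (X = -14 + 2*(-1) = -14 - 2 = -16)
j(m, V) = 20 + V (j(m, V) = 4 + (V - 1*(-16)) = 4 + (V + 16) = 4 + (16 + V) = 20 + V)
H(x, l) = 19 + x (H(x, l) = (20 + x) - 1*1 = (20 + x) - 1 = 19 + x)
O(P, L) = (30 + P)*(2*L + 297*P) (O(P, L) = (P + (19 + 11))*(L + (297*P + L)) = (P + 30)*(L + (L + 297*P)) = (30 + P)*(2*L + 297*P))
O(300, -126)/(7828 + 40641) = (60*(-126) + 297*300² + 8910*300 + 2*(-126)*300)/(7828 + 40641) = (-7560 + 297*90000 + 2673000 - 75600)/48469 = (-7560 + 26730000 + 2673000 - 75600)*(1/48469) = 29319840*(1/48469) = 29319840/48469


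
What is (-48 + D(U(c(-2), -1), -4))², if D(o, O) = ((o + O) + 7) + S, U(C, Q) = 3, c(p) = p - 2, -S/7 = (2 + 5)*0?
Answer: 1764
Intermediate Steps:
S = 0 (S = -7*(2 + 5)*0 = -49*0 = -7*0 = 0)
c(p) = -2 + p
D(o, O) = 7 + O + o (D(o, O) = ((o + O) + 7) + 0 = ((O + o) + 7) + 0 = (7 + O + o) + 0 = 7 + O + o)
(-48 + D(U(c(-2), -1), -4))² = (-48 + (7 - 4 + 3))² = (-48 + 6)² = (-42)² = 1764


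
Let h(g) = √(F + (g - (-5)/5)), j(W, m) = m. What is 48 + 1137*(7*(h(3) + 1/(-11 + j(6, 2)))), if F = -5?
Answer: -2509/3 + 7959*I ≈ -836.33 + 7959.0*I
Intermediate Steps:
h(g) = √(-4 + g) (h(g) = √(-5 + (g - (-5)/5)) = √(-5 + (g - 1*(-1))) = √(-5 + (g + 1)) = √(-5 + (1 + g)) = √(-4 + g))
48 + 1137*(7*(h(3) + 1/(-11 + j(6, 2)))) = 48 + 1137*(7*(√(-4 + 3) + 1/(-11 + 2))) = 48 + 1137*(7*(√(-1) + 1/(-9))) = 48 + 1137*(7*(I - ⅑)) = 48 + 1137*(7*(-⅑ + I)) = 48 + 1137*(-7/9 + 7*I) = 48 + (-2653/3 + 7959*I) = -2509/3 + 7959*I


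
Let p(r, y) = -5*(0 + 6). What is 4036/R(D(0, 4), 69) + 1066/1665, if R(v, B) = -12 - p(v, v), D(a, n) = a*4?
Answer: 374396/1665 ≈ 224.86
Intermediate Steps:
p(r, y) = -30 (p(r, y) = -5*6 = -30)
D(a, n) = 4*a
R(v, B) = 18 (R(v, B) = -12 - 1*(-30) = -12 + 30 = 18)
4036/R(D(0, 4), 69) + 1066/1665 = 4036/18 + 1066/1665 = 4036*(1/18) + 1066*(1/1665) = 2018/9 + 1066/1665 = 374396/1665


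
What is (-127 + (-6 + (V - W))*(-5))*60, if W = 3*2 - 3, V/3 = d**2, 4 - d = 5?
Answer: -5820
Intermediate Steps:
d = -1 (d = 4 - 1*5 = 4 - 5 = -1)
V = 3 (V = 3*(-1)**2 = 3*1 = 3)
W = 3 (W = 6 - 3 = 3)
(-127 + (-6 + (V - W))*(-5))*60 = (-127 + (-6 + (3 - 1*3))*(-5))*60 = (-127 + (-6 + (3 - 3))*(-5))*60 = (-127 + (-6 + 0)*(-5))*60 = (-127 - 6*(-5))*60 = (-127 + 30)*60 = -97*60 = -5820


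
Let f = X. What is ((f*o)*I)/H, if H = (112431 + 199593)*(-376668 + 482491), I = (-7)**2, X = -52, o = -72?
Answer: 7644/1375804823 ≈ 5.5560e-6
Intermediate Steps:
f = -52
I = 49
H = 33019315752 (H = 312024*105823 = 33019315752)
((f*o)*I)/H = (-52*(-72)*49)/33019315752 = (3744*49)*(1/33019315752) = 183456*(1/33019315752) = 7644/1375804823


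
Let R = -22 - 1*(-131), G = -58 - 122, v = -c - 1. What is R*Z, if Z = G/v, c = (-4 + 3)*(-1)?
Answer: 9810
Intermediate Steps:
c = 1 (c = -1*(-1) = 1)
v = -2 (v = -1*1 - 1 = -1 - 1 = -2)
G = -180
R = 109 (R = -22 + 131 = 109)
Z = 90 (Z = -180/(-2) = -180*(-½) = 90)
R*Z = 109*90 = 9810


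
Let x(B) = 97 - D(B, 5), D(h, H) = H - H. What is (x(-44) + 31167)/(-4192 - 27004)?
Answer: -7816/7799 ≈ -1.0022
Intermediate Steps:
D(h, H) = 0
x(B) = 97 (x(B) = 97 - 1*0 = 97 + 0 = 97)
(x(-44) + 31167)/(-4192 - 27004) = (97 + 31167)/(-4192 - 27004) = 31264/(-31196) = 31264*(-1/31196) = -7816/7799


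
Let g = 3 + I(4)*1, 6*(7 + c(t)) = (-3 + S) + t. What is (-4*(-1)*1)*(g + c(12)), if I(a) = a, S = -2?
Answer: 14/3 ≈ 4.6667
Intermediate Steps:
c(t) = -47/6 + t/6 (c(t) = -7 + ((-3 - 2) + t)/6 = -7 + (-5 + t)/6 = -7 + (-5/6 + t/6) = -47/6 + t/6)
g = 7 (g = 3 + 4*1 = 3 + 4 = 7)
(-4*(-1)*1)*(g + c(12)) = (-4*(-1)*1)*(7 + (-47/6 + (1/6)*12)) = (4*1)*(7 + (-47/6 + 2)) = 4*(7 - 35/6) = 4*(7/6) = 14/3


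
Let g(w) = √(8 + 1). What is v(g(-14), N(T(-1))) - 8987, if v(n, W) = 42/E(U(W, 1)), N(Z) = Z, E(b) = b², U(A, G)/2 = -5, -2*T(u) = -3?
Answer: -449329/50 ≈ -8986.6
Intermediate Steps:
T(u) = 3/2 (T(u) = -½*(-3) = 3/2)
U(A, G) = -10 (U(A, G) = 2*(-5) = -10)
g(w) = 3 (g(w) = √9 = 3)
v(n, W) = 21/50 (v(n, W) = 42/((-10)²) = 42/100 = 42*(1/100) = 21/50)
v(g(-14), N(T(-1))) - 8987 = 21/50 - 8987 = -449329/50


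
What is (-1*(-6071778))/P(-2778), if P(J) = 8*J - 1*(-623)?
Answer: -6071778/21601 ≈ -281.09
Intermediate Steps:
P(J) = 623 + 8*J (P(J) = 8*J + 623 = 623 + 8*J)
(-1*(-6071778))/P(-2778) = (-1*(-6071778))/(623 + 8*(-2778)) = 6071778/(623 - 22224) = 6071778/(-21601) = 6071778*(-1/21601) = -6071778/21601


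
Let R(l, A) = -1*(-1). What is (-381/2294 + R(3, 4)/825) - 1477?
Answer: -2795608381/1892550 ≈ -1477.2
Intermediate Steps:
R(l, A) = 1
(-381/2294 + R(3, 4)/825) - 1477 = (-381/2294 + 1/825) - 1477 = -312031/1892550 - 1477 = -2795608381/1892550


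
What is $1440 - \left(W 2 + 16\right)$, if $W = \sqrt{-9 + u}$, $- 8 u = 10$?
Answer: $1424 - i \sqrt{41} \approx 1424.0 - 6.4031 i$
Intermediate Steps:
$u = - \frac{5}{4}$ ($u = \left(- \frac{1}{8}\right) 10 = - \frac{5}{4} \approx -1.25$)
$W = \frac{i \sqrt{41}}{2}$ ($W = \sqrt{-9 - \frac{5}{4}} = \sqrt{- \frac{41}{4}} = \frac{i \sqrt{41}}{2} \approx 3.2016 i$)
$1440 - \left(W 2 + 16\right) = 1440 - \left(\frac{i \sqrt{41}}{2} \cdot 2 + 16\right) = 1440 - \left(i \sqrt{41} + 16\right) = 1440 - \left(16 + i \sqrt{41}\right) = 1424 - i \sqrt{41}$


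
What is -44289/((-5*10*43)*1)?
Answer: 44289/2150 ≈ 20.600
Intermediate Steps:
-44289/((-5*10*43)*1) = -44289/(-50*43*1) = -44289/((-2150*1)) = -44289/(-2150) = -44289*(-1/2150) = 44289/2150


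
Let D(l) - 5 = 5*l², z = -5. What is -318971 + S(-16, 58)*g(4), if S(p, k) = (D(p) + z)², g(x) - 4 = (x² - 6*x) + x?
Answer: -318971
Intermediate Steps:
g(x) = 4 + x² - 5*x (g(x) = 4 + ((x² - 6*x) + x) = 4 + (x² - 5*x) = 4 + x² - 5*x)
D(l) = 5 + 5*l²
S(p, k) = 25*p⁴ (S(p, k) = ((5 + 5*p²) - 5)² = (5*p²)² = 25*p⁴)
-318971 + S(-16, 58)*g(4) = -318971 + (25*(-16)⁴)*(4 + 4² - 5*4) = -318971 + (25*65536)*(4 + 16 - 20) = -318971 + 1638400*0 = -318971 + 0 = -318971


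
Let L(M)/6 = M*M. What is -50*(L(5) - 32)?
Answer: -5900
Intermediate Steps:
L(M) = 6*M² (L(M) = 6*(M*M) = 6*M²)
-50*(L(5) - 32) = -50*(6*5² - 32) = -50*(6*25 - 32) = -50*(150 - 32) = -50*118 = -5900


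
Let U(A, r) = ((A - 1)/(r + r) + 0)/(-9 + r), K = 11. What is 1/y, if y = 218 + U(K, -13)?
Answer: 286/62353 ≈ 0.0045868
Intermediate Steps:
U(A, r) = (-1 + A)/(2*r*(-9 + r)) (U(A, r) = ((-1 + A)/((2*r)) + 0)/(-9 + r) = ((-1 + A)*(1/(2*r)) + 0)/(-9 + r) = ((-1 + A)/(2*r) + 0)/(-9 + r) = ((-1 + A)/(2*r))/(-9 + r) = (-1 + A)/(2*r*(-9 + r)))
y = 62353/286 (y = 218 + (½)*(-1 + 11)/(-13*(-9 - 13)) = 218 + (½)*(-1/13)*10/(-22) = 218 + (½)*(-1/13)*(-1/22)*10 = 218 + 5/286 = 62353/286 ≈ 218.02)
1/y = 1/(62353/286) = 286/62353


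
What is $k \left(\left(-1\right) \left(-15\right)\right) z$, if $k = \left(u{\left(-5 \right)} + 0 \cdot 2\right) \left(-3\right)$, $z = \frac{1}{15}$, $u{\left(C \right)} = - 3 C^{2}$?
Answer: $225$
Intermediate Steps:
$z = \frac{1}{15} \approx 0.066667$
$k = 225$ ($k = \left(- 3 \left(-5\right)^{2} + 0 \cdot 2\right) \left(-3\right) = \left(\left(-3\right) 25 + 0\right) \left(-3\right) = \left(-75 + 0\right) \left(-3\right) = \left(-75\right) \left(-3\right) = 225$)
$k \left(\left(-1\right) \left(-15\right)\right) z = 225 \left(\left(-1\right) \left(-15\right)\right) \frac{1}{15} = 225 \cdot 15 \cdot \frac{1}{15} = 3375 \cdot \frac{1}{15} = 225$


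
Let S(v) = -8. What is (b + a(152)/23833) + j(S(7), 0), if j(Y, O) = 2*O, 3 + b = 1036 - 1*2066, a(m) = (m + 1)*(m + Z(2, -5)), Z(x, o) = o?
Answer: -24596998/23833 ≈ -1032.1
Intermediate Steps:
a(m) = (1 + m)*(-5 + m) (a(m) = (m + 1)*(m - 5) = (1 + m)*(-5 + m))
b = -1033 (b = -3 + (1036 - 1*2066) = -3 + (1036 - 2066) = -3 - 1030 = -1033)
(b + a(152)/23833) + j(S(7), 0) = (-1033 + (-5 + 152**2 - 4*152)/23833) + 2*0 = (-1033 + (-5 + 23104 - 608)*(1/23833)) + 0 = (-1033 + 22491*(1/23833)) + 0 = (-1033 + 22491/23833) + 0 = -24596998/23833 + 0 = -24596998/23833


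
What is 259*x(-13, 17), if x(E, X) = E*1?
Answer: -3367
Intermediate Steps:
x(E, X) = E
259*x(-13, 17) = 259*(-13) = -3367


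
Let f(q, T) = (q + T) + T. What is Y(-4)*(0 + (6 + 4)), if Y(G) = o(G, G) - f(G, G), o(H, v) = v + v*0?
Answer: 80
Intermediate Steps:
o(H, v) = v (o(H, v) = v + 0 = v)
f(q, T) = q + 2*T (f(q, T) = (T + q) + T = q + 2*T)
Y(G) = -2*G (Y(G) = G - (G + 2*G) = G - 3*G = -2*G)
Y(-4)*(0 + (6 + 4)) = (-2*(-4))*(0 + (6 + 4)) = 8*(0 + 10) = 8*10 = 80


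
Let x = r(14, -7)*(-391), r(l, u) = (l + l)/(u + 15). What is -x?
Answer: 2737/2 ≈ 1368.5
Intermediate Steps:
r(l, u) = 2*l/(15 + u) (r(l, u) = (2*l)/(15 + u) = 2*l/(15 + u))
x = -2737/2 (x = (2*14/(15 - 7))*(-391) = (2*14/8)*(-391) = (2*14*(1/8))*(-391) = (7/2)*(-391) = -2737/2 ≈ -1368.5)
-x = -1*(-2737/2) = 2737/2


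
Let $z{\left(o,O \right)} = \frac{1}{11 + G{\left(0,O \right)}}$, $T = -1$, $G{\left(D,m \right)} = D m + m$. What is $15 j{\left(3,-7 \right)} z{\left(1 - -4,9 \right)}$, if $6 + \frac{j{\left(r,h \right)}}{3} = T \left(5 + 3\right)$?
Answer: $- \frac{63}{2} \approx -31.5$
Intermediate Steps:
$G{\left(D,m \right)} = m + D m$
$j{\left(r,h \right)} = -42$ ($j{\left(r,h \right)} = -18 + 3 \left(- (5 + 3)\right) = -18 + 3 \left(\left(-1\right) 8\right) = -18 + 3 \left(-8\right) = -18 - 24 = -42$)
$z{\left(o,O \right)} = \frac{1}{11 + O}$ ($z{\left(o,O \right)} = \frac{1}{11 + O \left(1 + 0\right)} = \frac{1}{11 + O 1} = \frac{1}{11 + O}$)
$15 j{\left(3,-7 \right)} z{\left(1 - -4,9 \right)} = \frac{15 \left(-42\right)}{11 + 9} = - \frac{630}{20} = \left(-630\right) \frac{1}{20} = - \frac{63}{2}$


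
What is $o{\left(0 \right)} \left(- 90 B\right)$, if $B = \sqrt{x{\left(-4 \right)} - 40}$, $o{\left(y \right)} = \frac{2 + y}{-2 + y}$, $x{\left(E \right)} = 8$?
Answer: $360 i \sqrt{2} \approx 509.12 i$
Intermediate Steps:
$o{\left(y \right)} = \frac{2 + y}{-2 + y}$
$B = 4 i \sqrt{2}$ ($B = \sqrt{8 - 40} = \sqrt{-32} = 4 i \sqrt{2} \approx 5.6569 i$)
$o{\left(0 \right)} \left(- 90 B\right) = \frac{2 + 0}{-2 + 0} \left(- 90 \cdot 4 i \sqrt{2}\right) = \frac{1}{-2} \cdot 2 \left(- 360 i \sqrt{2}\right) = \left(- \frac{1}{2}\right) 2 \left(- 360 i \sqrt{2}\right) = - \left(-360\right) i \sqrt{2} = 360 i \sqrt{2}$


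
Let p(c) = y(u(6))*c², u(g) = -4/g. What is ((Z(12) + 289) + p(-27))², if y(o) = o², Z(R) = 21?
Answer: 401956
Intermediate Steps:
p(c) = 4*c²/9 (p(c) = (-4/6)²*c² = (-4*⅙)²*c² = (-⅔)²*c² = 4*c²/9)
((Z(12) + 289) + p(-27))² = ((21 + 289) + (4/9)*(-27)²)² = (310 + (4/9)*729)² = (310 + 324)² = 634² = 401956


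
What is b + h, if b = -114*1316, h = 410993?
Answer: 260969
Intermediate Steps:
b = -150024
b + h = -150024 + 410993 = 260969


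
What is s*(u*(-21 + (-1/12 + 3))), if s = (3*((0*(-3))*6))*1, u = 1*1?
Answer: 0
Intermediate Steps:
u = 1
s = 0 (s = (3*(0*6))*1 = (3*0)*1 = 0*1 = 0)
s*(u*(-21 + (-1/12 + 3))) = 0*(1*(-21 + (-1/12 + 3))) = 0*(1*(-21 + 35/12)) = 0*(1*(-217/12)) = 0*(-217/12) = 0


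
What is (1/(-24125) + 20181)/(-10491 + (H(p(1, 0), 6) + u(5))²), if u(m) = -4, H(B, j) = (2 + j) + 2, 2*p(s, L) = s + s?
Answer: -486866624/252226875 ≈ -1.9303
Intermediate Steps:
p(s, L) = s (p(s, L) = (s + s)/2 = (2*s)/2 = s)
H(B, j) = 4 + j
(1/(-24125) + 20181)/(-10491 + (H(p(1, 0), 6) + u(5))²) = (1/(-24125) + 20181)/(-10491 + ((4 + 6) - 4)²) = (-1/24125 + 20181)/(-10491 + (10 - 4)²) = 486866624/(24125*(-10491 + 6²)) = 486866624/(24125*(-10491 + 36)) = (486866624/24125)/(-10455) = (486866624/24125)*(-1/10455) = -486866624/252226875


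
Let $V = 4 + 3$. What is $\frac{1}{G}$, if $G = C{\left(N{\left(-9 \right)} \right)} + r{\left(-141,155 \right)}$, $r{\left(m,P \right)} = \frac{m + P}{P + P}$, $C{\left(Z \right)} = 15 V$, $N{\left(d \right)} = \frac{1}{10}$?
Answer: $\frac{155}{16282} \approx 0.0095197$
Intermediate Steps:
$V = 7$
$N{\left(d \right)} = \frac{1}{10}$
$C{\left(Z \right)} = 105$ ($C{\left(Z \right)} = 15 \cdot 7 = 105$)
$r{\left(m,P \right)} = \frac{P + m}{2 P}$
$G = \frac{16282}{155}$ ($G = 105 + \frac{155 - 141}{2 \cdot 155} = 105 + \frac{1}{2} \cdot \frac{1}{155} \cdot 14 = 105 + \frac{7}{155} = \frac{16282}{155} \approx 105.05$)
$\frac{1}{G} = \frac{1}{\frac{16282}{155}} = \frac{155}{16282}$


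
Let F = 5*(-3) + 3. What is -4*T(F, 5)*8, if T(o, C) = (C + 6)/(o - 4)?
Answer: 22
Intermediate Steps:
F = -12 (F = -15 + 3 = -12)
T(o, C) = (6 + C)/(-4 + o)
-4*T(F, 5)*8 = -4*(6 + 5)/(-4 - 12)*8 = -4*11/(-16)*8 = -(-1)*11/4*8 = -4*(-11/16)*8 = (11/4)*8 = 22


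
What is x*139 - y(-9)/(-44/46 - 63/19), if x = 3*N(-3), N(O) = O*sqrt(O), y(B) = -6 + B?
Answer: -6555/1867 - 1251*I*sqrt(3) ≈ -3.511 - 2166.8*I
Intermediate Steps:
N(O) = O**(3/2)
x = -9*I*sqrt(3) (x = 3*(-3)**(3/2) = 3*(-3*I*sqrt(3)) = -9*I*sqrt(3) ≈ -15.588*I)
x*139 - y(-9)/(-44/46 - 63/19) = -9*I*sqrt(3)*139 - (-6 - 9)/(-44/46 - 63/19) = -1251*I*sqrt(3) - (-15)/(-44*1/46 - 63*1/19) = -1251*I*sqrt(3) - (-15)/(-22/23 - 63/19) = -1251*I*sqrt(3) - (-15)/(-1867/437) = -1251*I*sqrt(3) - (-15)*(-437)/1867 = -1251*I*sqrt(3) - 1*6555/1867 = -1251*I*sqrt(3) - 6555/1867 = -6555/1867 - 1251*I*sqrt(3)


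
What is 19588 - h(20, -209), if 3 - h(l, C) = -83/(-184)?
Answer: 3603723/184 ≈ 19585.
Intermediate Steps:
h(l, C) = 469/184 (h(l, C) = 3 - (-83)/(-184) = 3 - (-83)*(-1)/184 = 3 - 1*83/184 = 3 - 83/184 = 469/184)
19588 - h(20, -209) = 19588 - 1*469/184 = 19588 - 469/184 = 3603723/184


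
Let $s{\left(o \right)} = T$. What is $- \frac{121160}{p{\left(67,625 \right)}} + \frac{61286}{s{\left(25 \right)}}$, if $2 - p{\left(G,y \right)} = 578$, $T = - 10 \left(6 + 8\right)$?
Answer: $- \frac{573073}{2520} \approx -227.41$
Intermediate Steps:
$T = -140$ ($T = \left(-10\right) 14 = -140$)
$s{\left(o \right)} = -140$
$p{\left(G,y \right)} = -576$ ($p{\left(G,y \right)} = 2 - 578 = -576$)
$- \frac{121160}{p{\left(67,625 \right)}} + \frac{61286}{s{\left(25 \right)}} = - \frac{121160}{-576} + \frac{61286}{-140} = \left(-121160\right) \left(- \frac{1}{576}\right) + 61286 \left(- \frac{1}{140}\right) = \frac{15145}{72} - \frac{30643}{70} = - \frac{573073}{2520}$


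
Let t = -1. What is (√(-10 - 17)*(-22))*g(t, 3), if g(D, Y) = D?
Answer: 66*I*√3 ≈ 114.32*I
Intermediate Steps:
(√(-10 - 17)*(-22))*g(t, 3) = (√(-10 - 17)*(-22))*(-1) = (√(-27)*(-22))*(-1) = ((3*I*√3)*(-22))*(-1) = -66*I*√3*(-1) = 66*I*√3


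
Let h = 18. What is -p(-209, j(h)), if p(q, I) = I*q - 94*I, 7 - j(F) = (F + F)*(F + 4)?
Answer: -237855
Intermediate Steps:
j(F) = 7 - 2*F*(4 + F) (j(F) = 7 - (F + F)*(F + 4) = 7 - 2*F*(4 + F))
p(q, I) = -94*I + I*q
-p(-209, j(h)) = -(7 - 8*18 - 2*18²)*(-94 - 209) = -(7 - 144 - 2*324)*(-303) = -(7 - 144 - 648)*(-303) = -(-785)*(-303) = -1*237855 = -237855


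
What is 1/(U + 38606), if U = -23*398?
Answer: 1/29452 ≈ 3.3954e-5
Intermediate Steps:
U = -9154
1/(U + 38606) = 1/(-9154 + 38606) = 1/29452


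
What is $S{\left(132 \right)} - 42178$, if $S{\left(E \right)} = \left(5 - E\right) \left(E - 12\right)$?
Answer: $-57418$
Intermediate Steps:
$S{\left(E \right)} = \left(-12 + E\right) \left(5 - E\right)$ ($S{\left(E \right)} = \left(5 - E\right) \left(-12 + E\right) = \left(-12 + E\right) \left(5 - E\right)$)
$S{\left(132 \right)} - 42178 = \left(-60 - 132^{2} + 17 \cdot 132\right) - 42178 = \left(-60 - 17424 + 2244\right) - 42178 = -15240 - 42178 = -57418$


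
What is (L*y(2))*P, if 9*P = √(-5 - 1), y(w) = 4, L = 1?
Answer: 4*I*√6/9 ≈ 1.0887*I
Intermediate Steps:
P = I*√6/9 (P = √(-5 - 1)/9 = √(-6)/9 = (I*√6)/9 = I*√6/9 ≈ 0.27217*I)
(L*y(2))*P = (1*4)*(I*√6/9) = 4*(I*√6/9) = 4*I*√6/9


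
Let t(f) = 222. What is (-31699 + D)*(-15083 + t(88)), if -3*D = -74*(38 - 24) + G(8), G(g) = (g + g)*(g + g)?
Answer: 467214979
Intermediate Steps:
G(g) = 4*g² (G(g) = (2*g)*(2*g) = 4*g²)
D = 260 (D = -(-74*(38 - 24) + 4*8²)/3 = -(-74*14 + 4*64)/3 = -(-1036 + 256)/3 = -⅓*(-780) = 260)
(-31699 + D)*(-15083 + t(88)) = (-31699 + 260)*(-15083 + 222) = -31439*(-14861) = 467214979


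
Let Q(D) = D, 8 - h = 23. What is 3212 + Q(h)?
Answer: 3197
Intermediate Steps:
h = -15 (h = 8 - 1*23 = 8 - 23 = -15)
3212 + Q(h) = 3212 - 15 = 3197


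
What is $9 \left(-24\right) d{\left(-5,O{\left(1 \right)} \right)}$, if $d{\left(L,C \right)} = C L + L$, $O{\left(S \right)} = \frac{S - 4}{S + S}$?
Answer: $-540$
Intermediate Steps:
$O{\left(S \right)} = \frac{-4 + S}{2 S}$
$d{\left(L,C \right)} = L + C L$
$9 \left(-24\right) d{\left(-5,O{\left(1 \right)} \right)} = 9 \left(-24\right) \left(- 5 \left(1 + \frac{-4 + 1}{2 \cdot 1}\right)\right) = - 216 \left(- 5 \left(1 + \frac{1}{2} \cdot 1 \left(-3\right)\right)\right) = - 216 \left(- 5 \left(1 - \frac{3}{2}\right)\right) = - 216 \left(\left(-5\right) \left(- \frac{1}{2}\right)\right) = \left(-216\right) \frac{5}{2} = -540$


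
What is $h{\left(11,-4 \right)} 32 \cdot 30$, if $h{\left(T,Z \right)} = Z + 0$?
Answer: $-3840$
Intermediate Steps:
$h{\left(T,Z \right)} = Z$
$h{\left(11,-4 \right)} 32 \cdot 30 = \left(-4\right) 32 \cdot 30 = \left(-128\right) 30 = -3840$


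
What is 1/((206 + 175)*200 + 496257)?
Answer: 1/572457 ≈ 1.7469e-6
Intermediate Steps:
1/((206 + 175)*200 + 496257) = 1/(381*200 + 496257) = 1/(76200 + 496257) = 1/572457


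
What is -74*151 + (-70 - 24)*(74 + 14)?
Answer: -19446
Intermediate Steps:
-74*151 + (-70 - 24)*(74 + 14) = -11174 - 94*88 = -11174 - 8272 = -19446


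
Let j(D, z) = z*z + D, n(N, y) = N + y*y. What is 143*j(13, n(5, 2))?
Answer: 13442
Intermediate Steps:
n(N, y) = N + y²
j(D, z) = D + z² (j(D, z) = z² + D = D + z²)
143*j(13, n(5, 2)) = 143*(13 + (5 + 2²)²) = 143*(13 + (5 + 4)²) = 143*(13 + 9²) = 143*(13 + 81) = 143*94 = 13442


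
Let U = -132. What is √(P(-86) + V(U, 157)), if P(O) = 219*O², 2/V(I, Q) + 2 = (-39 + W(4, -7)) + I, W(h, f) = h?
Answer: √273733354/13 ≈ 1272.7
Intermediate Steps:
V(I, Q) = 2/(-37 + I) (V(I, Q) = 2/(-2 + ((-39 + 4) + I)) = 2/(-2 + (-35 + I)) = 2/(-37 + I))
√(P(-86) + V(U, 157)) = √(219*(-86)² + 2/(-37 - 132)) = √(219*7396 + 2/(-169)) = √(1619724 + 2*(-1/169)) = √(1619724 - 2/169) = √(273733354/169) = √273733354/13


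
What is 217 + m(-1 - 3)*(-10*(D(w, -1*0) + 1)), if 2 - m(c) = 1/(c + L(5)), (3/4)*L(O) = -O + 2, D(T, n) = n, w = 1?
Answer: 783/4 ≈ 195.75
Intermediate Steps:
L(O) = 8/3 - 4*O/3 (L(O) = 4*(-O + 2)/3 = 4*(2 - O)/3 = 8/3 - 4*O/3)
m(c) = 2 - 1/(-4 + c) (m(c) = 2 - 1/(c + (8/3 - 4/3*5)) = 2 - 1/(c + (8/3 - 20/3)) = 2 - 1/(c - 4) = 2 - 1/(-4 + c))
217 + m(-1 - 3)*(-10*(D(w, -1*0) + 1)) = 217 + ((-9 + 2*(-1 - 3))/(-4 + (-1 - 3)))*(-10*(-1*0 + 1)) = 217 + ((-9 + 2*(-4))/(-4 - 4))*(-10*(0 + 1)) = 217 + ((-9 - 8)/(-8))*(-10*1) = 217 - 1/8*(-17)*(-10) = 217 + (17/8)*(-10) = 217 - 85/4 = 783/4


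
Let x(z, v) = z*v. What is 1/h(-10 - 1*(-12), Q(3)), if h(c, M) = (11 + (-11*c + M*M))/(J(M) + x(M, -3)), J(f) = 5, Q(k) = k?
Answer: 2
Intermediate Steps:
x(z, v) = v*z
h(c, M) = (11 + M**2 - 11*c)/(5 - 3*M) (h(c, M) = (11 + (-11*c + M*M))/(5 - 3*M) = (11 + (-11*c + M**2))/(5 - 3*M) = (11 + (M**2 - 11*c))/(5 - 3*M) = (11 + M**2 - 11*c)/(5 - 3*M))
1/h(-10 - 1*(-12), Q(3)) = 1/((-11 - 1*3**2 + 11*(-10 - 1*(-12)))/(-5 + 3*3)) = 1/((-11 - 1*9 + 11*(-10 + 12))/(-5 + 9)) = 1/((-11 - 9 + 11*2)/4) = 1/((-11 - 9 + 22)/4) = 1/((1/4)*2) = 1/(1/2) = 2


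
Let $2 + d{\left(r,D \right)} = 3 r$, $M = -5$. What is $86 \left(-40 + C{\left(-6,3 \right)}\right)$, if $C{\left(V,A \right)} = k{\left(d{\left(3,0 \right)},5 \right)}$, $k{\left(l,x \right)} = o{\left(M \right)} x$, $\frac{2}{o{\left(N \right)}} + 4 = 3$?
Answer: $-4300$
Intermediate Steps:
$d{\left(r,D \right)} = -2 + 3 r$
$o{\left(N \right)} = -2$ ($o{\left(N \right)} = \frac{2}{-4 + 3} = \frac{2}{-1} = 2 \left(-1\right) = -2$)
$k{\left(l,x \right)} = - 2 x$
$C{\left(V,A \right)} = -10$ ($C{\left(V,A \right)} = \left(-2\right) 5 = -10$)
$86 \left(-40 + C{\left(-6,3 \right)}\right) = 86 \left(-40 - 10\right) = 86 \left(-50\right) = -4300$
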